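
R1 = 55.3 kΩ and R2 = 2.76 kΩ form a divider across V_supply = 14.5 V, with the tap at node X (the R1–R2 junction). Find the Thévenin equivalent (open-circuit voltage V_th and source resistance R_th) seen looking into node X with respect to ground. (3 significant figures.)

With X open, the divider is unloaded: V_th = 14.5 × 2.76/58.06 = 0.6893 V.
Zeroing V_supply shorts the top of R1 to ground, so R_th = R1 ‖ R2 = 2.629 kΩ.

V_th ≈ 0.689 V, R_th ≈ 2.63 kΩ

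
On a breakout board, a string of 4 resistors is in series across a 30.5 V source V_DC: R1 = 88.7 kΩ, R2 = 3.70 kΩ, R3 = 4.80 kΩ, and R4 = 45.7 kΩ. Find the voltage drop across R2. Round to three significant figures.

V ≈ 0.790 V

ΣR = 88.7 + 3.70 + 4.80 + 45.7 = 142.9 kΩ.
Voltage divider: V = V_DC · (3.700 / 142.9) = 30.5 × 0.02589 = 0.7897 V.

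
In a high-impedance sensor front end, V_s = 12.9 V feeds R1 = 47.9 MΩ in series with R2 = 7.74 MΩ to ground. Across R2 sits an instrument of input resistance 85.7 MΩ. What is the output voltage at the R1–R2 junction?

V_out ≈ 1.67 V

First combine the lower leg with the load: R2 ‖ R_L = 7.099 MΩ.
Now apply the divider: V_out = 12.9 × 0.1291 = 1.665 V.
(Unloaded it would be 1.79 V; the load pulls it down.)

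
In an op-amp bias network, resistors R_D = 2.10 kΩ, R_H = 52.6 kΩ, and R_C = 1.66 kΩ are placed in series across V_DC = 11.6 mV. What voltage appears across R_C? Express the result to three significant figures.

Series total: ΣR = 2.10 + 52.6 + 1.66 = 56.36 kΩ.
By the voltage-divider rule, V = 11.6 × 1.660/56.36 = 0.3417 mV.

V ≈ 0.342 mV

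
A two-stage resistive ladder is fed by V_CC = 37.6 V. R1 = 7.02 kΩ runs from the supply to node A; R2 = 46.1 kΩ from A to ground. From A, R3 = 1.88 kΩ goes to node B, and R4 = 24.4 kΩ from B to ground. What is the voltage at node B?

Node A sees R2 in parallel with the series input of stage 2, R3 + R4 = 26.28 kΩ.
Effective lower resistance at A: R2 ‖ 26.28 = 16.74 kΩ.
V_A = 37.6 × 16.74/(7.02 + 16.74) = 26.49 V.
Then the unloaded second divider: V_B = V_A × R4/(R3+R4) = 26.49 × 0.9285 = 24.60 V.

V_B ≈ 24.6 V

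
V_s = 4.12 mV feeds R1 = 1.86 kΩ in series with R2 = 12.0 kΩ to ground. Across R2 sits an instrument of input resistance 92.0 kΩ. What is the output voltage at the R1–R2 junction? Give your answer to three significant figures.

V_out ≈ 3.51 mV

The load sits in parallel with R2, giving an effective lower resistance R2' = R2·R_L/(R2+R_L) = 10.62 kΩ.
Now apply the divider: V_out = 4.12 × 0.8509 = 3.506 mV.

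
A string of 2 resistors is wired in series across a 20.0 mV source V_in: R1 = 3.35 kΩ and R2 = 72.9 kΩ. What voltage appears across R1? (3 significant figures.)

V ≈ 0.879 mV

ΣR = 3.35 + 72.9 = 76.25 kΩ.
V = V_in · R/ΣR = 20.0 × 0.04393 = 0.8787 mV.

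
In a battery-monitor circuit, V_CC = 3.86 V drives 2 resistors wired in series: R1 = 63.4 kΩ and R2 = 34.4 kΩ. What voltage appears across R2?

V ≈ 1.36 V

ΣR = 63.4 + 34.4 = 97.80 kΩ.
V = V_CC · R/ΣR = 3.86 × 0.3517 = 1.358 V.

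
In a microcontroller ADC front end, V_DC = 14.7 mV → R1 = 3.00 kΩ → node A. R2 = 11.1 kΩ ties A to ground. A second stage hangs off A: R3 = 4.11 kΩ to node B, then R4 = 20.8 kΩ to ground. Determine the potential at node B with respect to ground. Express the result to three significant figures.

The second stage (R3 + R4 = 24.91 kΩ) loads node A in parallel with R2.
Effective lower resistance at A: R2 ‖ 24.91 = 7.678 kΩ.
So V_A = 14.7 × 0.7191 = 10.57 mV.
Then the unloaded second divider: V_B = V_A × R4/(R3+R4) = 10.57 × 0.8350 = 8.826 mV.

V_B ≈ 8.83 mV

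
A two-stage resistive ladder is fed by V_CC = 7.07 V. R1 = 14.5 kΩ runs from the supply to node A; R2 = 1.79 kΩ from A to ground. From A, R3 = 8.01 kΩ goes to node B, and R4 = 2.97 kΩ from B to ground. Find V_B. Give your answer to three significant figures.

V_B ≈ 0.184 V

Looking into the second stage from A: R3 + R4 = 10.98 kΩ appears in parallel with R2.
Effective lower resistance at A: R2 ‖ 10.98 = 1.539 kΩ.
So V_A = 7.07 × 0.09596 = 0.6784 V.
V_B = V_A × 0.2705 = 0.1835 V.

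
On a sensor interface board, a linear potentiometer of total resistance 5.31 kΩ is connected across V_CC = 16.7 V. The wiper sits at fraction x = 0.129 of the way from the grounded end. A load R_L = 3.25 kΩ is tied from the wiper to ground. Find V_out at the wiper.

Lower segment x·R_p = 0.6850 kΩ; upper segment (1−x)·R_p = 4.625 kΩ.
(x·R_p) ‖ R_L = 0.5657 kΩ.
Loaded-divider output: V_out = 16.7 × 0.1090 = 1.820 V.

V_out ≈ 1.82 V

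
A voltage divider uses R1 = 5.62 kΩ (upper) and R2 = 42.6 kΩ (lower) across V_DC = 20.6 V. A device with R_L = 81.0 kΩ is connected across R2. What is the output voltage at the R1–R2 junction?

First combine the lower leg with the load: R2 ‖ R_L = 27.92 kΩ.
Now apply the divider: V_out = 20.6 × 0.8324 = 17.15 V.
(Unloaded it would be 18.2 V; the load pulls it down.)

V_out ≈ 17.1 V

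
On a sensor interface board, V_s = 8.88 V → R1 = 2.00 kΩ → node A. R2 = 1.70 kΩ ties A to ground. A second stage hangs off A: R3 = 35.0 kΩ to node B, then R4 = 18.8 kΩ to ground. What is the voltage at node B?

Node A sees R2 in parallel with the series input of stage 2, R3 + R4 = 53.80 kΩ.
R2 ‖ (R3+R4) = 1.648 kΩ.
First divider: V_A = V_s · 1.648/(2.00 + 1.648) = 4.011 V.
Stage 2 is unloaded, so V_B = V_A · R4/(R3+R4) = 4.011 × 18.8/53.80 = 1.402 V.

V_B ≈ 1.40 V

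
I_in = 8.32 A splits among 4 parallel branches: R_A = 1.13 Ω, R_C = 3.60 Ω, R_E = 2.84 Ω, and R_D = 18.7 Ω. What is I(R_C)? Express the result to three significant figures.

Total conductance ΣG = 1/1.13 + 1/3.60 + 1/2.84 + 1/18.7 = 1.568 (units of 1/Ω).
By the current-divider rule, I = I_in · G_k/ΣG = 8.32 × 0.1771 = 1.474 A.

I ≈ 1.47 A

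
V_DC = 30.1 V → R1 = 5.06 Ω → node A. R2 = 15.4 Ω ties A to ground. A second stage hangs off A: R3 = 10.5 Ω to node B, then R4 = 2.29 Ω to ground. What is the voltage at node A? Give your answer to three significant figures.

The second stage (R3 + R4 = 12.79 Ω) loads node A in parallel with R2.
R2 ‖ (R3+R4) = 6.987 Ω.
V_A = 30.1 × 6.987/(5.06 + 6.987) = 17.46 V.

V_A ≈ 17.5 V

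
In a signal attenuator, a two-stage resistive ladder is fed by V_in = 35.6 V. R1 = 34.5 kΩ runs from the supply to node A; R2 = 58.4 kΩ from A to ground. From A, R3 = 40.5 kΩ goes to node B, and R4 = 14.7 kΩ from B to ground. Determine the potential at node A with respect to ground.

V_A ≈ 16.1 V

Node A sees R2 in parallel with the series input of stage 2, R3 + R4 = 55.20 kΩ.
Effective lower resistance at A: R2 ‖ 55.20 = 28.38 kΩ.
First divider: V_A = V_in · 28.38/(34.5 + 28.38) = 16.07 V.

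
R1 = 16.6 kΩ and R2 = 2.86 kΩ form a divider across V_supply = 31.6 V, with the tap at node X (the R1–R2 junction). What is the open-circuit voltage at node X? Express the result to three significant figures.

Open-circuit (no load on X): V_th = V_supply · R2/(R1 + R2) = 31.6 × 2.86/(16.60 + 2.86) = 4.644 V.

V_th ≈ 4.64 V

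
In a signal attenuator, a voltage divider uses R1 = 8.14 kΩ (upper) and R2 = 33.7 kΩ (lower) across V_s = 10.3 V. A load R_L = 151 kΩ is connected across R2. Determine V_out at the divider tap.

V_out ≈ 7.95 V

The load sits in parallel with R2, giving an effective lower resistance R2' = R2·R_L/(R2+R_L) = 27.55 kΩ.
Voltage divider with the loaded lower leg: V_out = 10.3 × 27.55/(8.14 + 27.55) = 10.3 × 0.7719 = 7.951 V.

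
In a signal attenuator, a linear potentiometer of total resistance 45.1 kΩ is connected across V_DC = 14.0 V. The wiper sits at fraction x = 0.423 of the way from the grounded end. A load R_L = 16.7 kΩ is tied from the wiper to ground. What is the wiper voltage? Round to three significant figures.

Split the track: R_lower = x·R_p = 19.08 kΩ, R_upper = (1−x)·R_p = 26.02 kΩ.
(x·R_p) ‖ R_L = 8.905 kΩ.
V_out = 14.0 × 8.905/(26.02 + 8.905) = 3.569 V.
(Unloaded: V_out = x·V_DC = 5.92 V.)

V_out ≈ 3.57 V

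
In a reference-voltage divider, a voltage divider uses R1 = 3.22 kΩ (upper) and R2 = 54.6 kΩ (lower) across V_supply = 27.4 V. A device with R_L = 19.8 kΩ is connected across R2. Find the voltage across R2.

The load sits in parallel with R2, giving an effective lower resistance R2' = R2·R_L/(R2+R_L) = 14.53 kΩ.
Voltage divider with the loaded lower leg: V_out = 27.4 × 14.53/(3.22 + 14.53) = 27.4 × 0.8186 = 22.43 V.

V_out ≈ 22.4 V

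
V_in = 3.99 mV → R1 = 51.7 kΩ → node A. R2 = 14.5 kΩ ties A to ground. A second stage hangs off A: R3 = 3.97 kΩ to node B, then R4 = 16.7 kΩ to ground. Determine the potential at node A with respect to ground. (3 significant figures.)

V_A ≈ 0.565 mV

The second stage (R3 + R4 = 20.67 kΩ) loads node A in parallel with R2.
R2 ‖ (R3+R4) = 8.522 kΩ.
V_A = 3.99 × 8.522/(51.7 + 8.522) = 0.5646 mV.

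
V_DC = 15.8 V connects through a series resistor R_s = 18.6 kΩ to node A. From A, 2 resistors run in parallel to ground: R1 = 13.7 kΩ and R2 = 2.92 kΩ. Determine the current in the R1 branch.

Parallel bank: R_p = 1/(1/13.7 + 1/2.92) = 2.407 kΩ.
V_A by voltage divider: V_A = 15.8 × 2.407/(18.6 + 2.407) = 1.810 V.
Branch current I = V_A/R1 = 1.810/13.7 = 0.1321 mA.

I ≈ 0.132 mA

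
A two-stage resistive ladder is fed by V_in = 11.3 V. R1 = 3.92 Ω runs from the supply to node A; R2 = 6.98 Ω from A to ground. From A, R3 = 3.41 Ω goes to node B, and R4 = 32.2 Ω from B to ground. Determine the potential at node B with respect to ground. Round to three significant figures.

Node A sees R2 in parallel with the series input of stage 2, R3 + R4 = 35.61 Ω.
R2 ‖ (R3+R4) = 5.836 Ω.
So V_A = 11.3 × 0.5982 = 6.760 V.
V_B = V_A × 0.9042 = 6.112 V.

V_B ≈ 6.11 V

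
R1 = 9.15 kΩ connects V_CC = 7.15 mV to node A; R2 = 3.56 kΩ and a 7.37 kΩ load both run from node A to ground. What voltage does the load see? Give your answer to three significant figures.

V_out ≈ 1.49 mV

First combine the lower leg with the load: R2 ‖ R_L = 2.400 kΩ.
Voltage divider with the loaded lower leg: V_out = 7.15 × 2.400/(9.15 + 2.400) = 7.15 × 0.2078 = 1.486 mV.
(Unloaded it would be 2.00 mV; the load pulls it down.)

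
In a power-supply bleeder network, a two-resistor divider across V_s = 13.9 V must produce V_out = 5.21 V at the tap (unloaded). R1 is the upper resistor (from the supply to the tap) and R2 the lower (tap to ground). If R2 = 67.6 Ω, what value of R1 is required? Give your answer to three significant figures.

R1 ≈ 113 Ω

Required fraction k = V_out/V_s = 0.3748.
Rearranging, R1 = R2·(1−k)/k = 67.6 × 1.668 = 112.8 Ω.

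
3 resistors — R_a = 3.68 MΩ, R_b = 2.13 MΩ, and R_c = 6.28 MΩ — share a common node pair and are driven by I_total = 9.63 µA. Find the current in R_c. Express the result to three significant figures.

I ≈ 1.70 µA

ΣG = 1/3.68 + 1/2.13 + 1/6.28 = 0.9005.
Current divider: I(R_c) = I_total · G_k/ΣG = 9.63 × (0.1592/0.9005) = 9.63 × 0.1768 = 1.703 µA.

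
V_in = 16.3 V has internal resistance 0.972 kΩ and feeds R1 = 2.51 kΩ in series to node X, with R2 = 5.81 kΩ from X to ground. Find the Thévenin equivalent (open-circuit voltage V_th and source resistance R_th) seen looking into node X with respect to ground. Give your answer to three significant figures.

V_th ≈ 10.2 V, R_th ≈ 2.18 kΩ

R1' = 0.972 + 2.51 = 3.482 kΩ (source resistance + R1).
Open-circuit (no load on X): V_th = V_in · R2/(R1' + R2) = 16.3 × 5.81/(3.482 + 5.81) = 10.19 V.
Looking into X with the source shorted: R_th = R1'·R2/(R1'+R2) = 3.482 × 5.81/9.292 = 2.177 kΩ.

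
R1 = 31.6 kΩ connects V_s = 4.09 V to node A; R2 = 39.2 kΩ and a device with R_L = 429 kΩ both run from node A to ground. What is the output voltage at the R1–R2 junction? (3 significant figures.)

First combine the lower leg with the load: R2 ‖ R_L = 35.92 kΩ.
Then V_out = V_s · R2'/(R1 + R2') = 4.09 × 35.92/67.52 = 2.176 V.

V_out ≈ 2.18 V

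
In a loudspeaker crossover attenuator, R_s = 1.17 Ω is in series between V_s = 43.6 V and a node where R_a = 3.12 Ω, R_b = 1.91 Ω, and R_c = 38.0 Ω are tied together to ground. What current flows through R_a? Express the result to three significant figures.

I ≈ 6.92 A

Combine the parallel branches: R_p = (1/3.12 + 1/1.91 + 1/38.0)⁻¹ = 1.149 Ω.
Node voltage V_A = V_s · R_p/(R_s + R_p) = 43.6 × 0.4955 = 21.60 V.
Branch current I = V_A/R_a = 21.60/3.12 = 6.924 A.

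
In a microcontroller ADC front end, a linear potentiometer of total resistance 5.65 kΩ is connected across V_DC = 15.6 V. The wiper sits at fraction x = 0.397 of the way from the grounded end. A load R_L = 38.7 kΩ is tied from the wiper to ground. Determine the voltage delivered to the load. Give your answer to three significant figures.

Lower segment x·R_p = 2.243 kΩ; upper segment (1−x)·R_p = 3.407 kΩ.
Lower segment in parallel with the load: 2.243 ‖ 38.7 = 2.120 kΩ.
Loaded-divider output: V_out = 15.6 × 0.3836 = 5.984 V.
(Unloaded: V_out = x·V_DC = 6.19 V.)

V_out ≈ 5.98 V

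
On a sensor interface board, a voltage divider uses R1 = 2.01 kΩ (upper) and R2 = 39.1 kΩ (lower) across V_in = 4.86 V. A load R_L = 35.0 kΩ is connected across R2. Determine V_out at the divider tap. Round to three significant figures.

V_out ≈ 4.38 V

R2 ‖ R_L = (39.1 × 35.0)/(39.1 + 35.0) = 18.47 kΩ.
Voltage divider with the loaded lower leg: V_out = 4.86 × 18.47/(2.01 + 18.47) = 4.86 × 0.9018 = 4.383 V.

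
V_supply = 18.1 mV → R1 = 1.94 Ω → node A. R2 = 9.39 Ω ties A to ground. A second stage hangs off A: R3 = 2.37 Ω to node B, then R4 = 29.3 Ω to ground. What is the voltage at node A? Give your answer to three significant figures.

Node A sees R2 in parallel with the series input of stage 2, R3 + R4 = 31.67 Ω.
R2 ‖ (R3+R4) = 7.243 Ω.
First divider: V_A = V_supply · 7.243/(1.94 + 7.243) = 14.28 mV.

V_A ≈ 14.3 mV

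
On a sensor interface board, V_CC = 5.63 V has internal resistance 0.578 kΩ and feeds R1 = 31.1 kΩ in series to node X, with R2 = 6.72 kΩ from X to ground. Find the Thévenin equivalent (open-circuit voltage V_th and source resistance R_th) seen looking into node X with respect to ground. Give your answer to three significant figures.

R1' = 0.578 + 31.1 = 31.68 kΩ (source resistance + R1).
With X open, the divider is unloaded: V_th = 5.63 × 6.72/38.40 = 0.9853 V.
Looking into X with the source shorted: R_th = R1'·R2/(R1'+R2) = 31.68 × 6.72/38.40 = 5.544 kΩ.

V_th ≈ 0.985 V, R_th ≈ 5.54 kΩ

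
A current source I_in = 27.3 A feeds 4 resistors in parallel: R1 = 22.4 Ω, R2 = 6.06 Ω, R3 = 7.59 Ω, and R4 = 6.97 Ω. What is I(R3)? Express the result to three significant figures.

I ≈ 7.42 A

ΣG = 1/22.4 + 1/6.06 + 1/7.59 + 1/6.97 = 0.4849.
By the current-divider rule, I = I_in · G_k/ΣG = 27.3 × 0.2717 = 7.418 A.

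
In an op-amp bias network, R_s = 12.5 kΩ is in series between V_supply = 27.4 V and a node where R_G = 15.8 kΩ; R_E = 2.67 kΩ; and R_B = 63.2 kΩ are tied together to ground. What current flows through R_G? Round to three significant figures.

I ≈ 0.260 mA

Combine the parallel branches: R_p = (1/15.8 + 1/2.67 + 1/63.2)⁻¹ = 2.204 kΩ.
V_A by voltage divider: V_A = 27.4 × 2.204/(12.5 + 2.204) = 4.108 V.
Branch current I = V_A/R_G = 4.108/15.8 = 0.2600 mA.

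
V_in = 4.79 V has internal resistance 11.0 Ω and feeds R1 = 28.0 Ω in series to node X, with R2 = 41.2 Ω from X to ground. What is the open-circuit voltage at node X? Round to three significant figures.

R1' = 11.0 + 28.0 = 39.00 Ω (source resistance + R1).
V_th is the unloaded tap voltage: V_in · R2/(R1'+R2) = 4.79 × 0.5137 = 2.461 V.

V_th ≈ 2.46 V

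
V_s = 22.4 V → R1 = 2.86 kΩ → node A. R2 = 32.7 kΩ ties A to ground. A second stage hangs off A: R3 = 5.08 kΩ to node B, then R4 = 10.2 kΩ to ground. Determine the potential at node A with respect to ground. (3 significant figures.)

V_A ≈ 17.6 V

The second stage (R3 + R4 = 15.28 kΩ) loads node A in parallel with R2.
R2 ‖ (R3+R4) = 10.41 kΩ.
First divider: V_A = V_s · 10.41/(2.86 + 10.41) = 17.57 V.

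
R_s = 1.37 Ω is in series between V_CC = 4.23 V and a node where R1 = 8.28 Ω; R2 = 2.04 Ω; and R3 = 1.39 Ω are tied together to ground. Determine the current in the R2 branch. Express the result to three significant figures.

I ≈ 0.735 A

Equivalent of the parallel group: R_p = 0.7517 Ω.
Node voltage V_A = V_CC · R_p/(R_s + R_p) = 4.23 × 0.3543 = 1.499 V.
I(R2) = V_A / R2 = 1.499/2.04 = 0.7346 A.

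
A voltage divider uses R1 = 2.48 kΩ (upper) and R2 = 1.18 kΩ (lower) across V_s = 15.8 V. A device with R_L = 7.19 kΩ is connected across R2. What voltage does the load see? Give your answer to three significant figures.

The load sits in parallel with R2, giving an effective lower resistance R2' = R2·R_L/(R2+R_L) = 1.014 kΩ.
Now apply the divider: V_out = 15.8 × 0.2901 = 4.584 V.

V_out ≈ 4.58 V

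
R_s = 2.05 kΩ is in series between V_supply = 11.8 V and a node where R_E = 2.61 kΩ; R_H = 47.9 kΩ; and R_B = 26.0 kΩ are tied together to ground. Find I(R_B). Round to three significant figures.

I ≈ 0.238 mA

Equivalent of the parallel group: R_p = 2.260 kΩ.
V_A = 11.8 × 2.260/4.310 = 6.187 V.
I(R_B) = V_A / R_B = 6.187/26.0 = 0.2380 mA.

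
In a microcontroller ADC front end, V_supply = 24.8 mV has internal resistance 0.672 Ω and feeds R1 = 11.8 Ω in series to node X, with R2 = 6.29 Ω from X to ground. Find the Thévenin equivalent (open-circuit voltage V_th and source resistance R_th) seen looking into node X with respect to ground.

V_th ≈ 8.31 mV, R_th ≈ 4.18 Ω

R1' = 0.672 + 11.8 = 12.47 Ω (source resistance + R1).
V_th is the unloaded tap voltage: V_supply · R2/(R1'+R2) = 24.8 × 0.3353 = 8.314 mV.
Looking into X with the source shorted: R_th = R1'·R2/(R1'+R2) = 12.47 × 6.29/18.76 = 4.181 Ω.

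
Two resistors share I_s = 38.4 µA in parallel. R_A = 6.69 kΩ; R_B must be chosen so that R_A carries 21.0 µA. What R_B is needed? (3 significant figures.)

R_B ≈ 8.07 kΩ

The fraction through R_A equals R_B/(R_A+R_B).
21.0/38.4 = R_B/(R_A + R_B) → R_B = R_A · (0.5469)/(1 − 0.5469) = 6.69 × 1.207 = 8.074 kΩ.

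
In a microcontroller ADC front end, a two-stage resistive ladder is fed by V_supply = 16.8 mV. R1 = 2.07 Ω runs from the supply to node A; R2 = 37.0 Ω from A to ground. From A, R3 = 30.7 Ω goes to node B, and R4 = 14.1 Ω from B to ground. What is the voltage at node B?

The second stage (R3 + R4 = 44.80 Ω) loads node A in parallel with R2.
Effective lower resistance at A: R2 ‖ 44.80 = 20.26 Ω.
V_A = 16.8 × 20.26/(2.07 + 20.26) = 15.24 mV.
Stage 2 is unloaded, so V_B = V_A · R4/(R3+R4) = 15.24 × 14.1/44.80 = 4.797 mV.

V_B ≈ 4.80 mV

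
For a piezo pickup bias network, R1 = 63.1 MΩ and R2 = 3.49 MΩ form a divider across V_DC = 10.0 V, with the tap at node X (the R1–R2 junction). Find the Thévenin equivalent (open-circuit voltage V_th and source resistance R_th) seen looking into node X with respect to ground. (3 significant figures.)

With X open, the divider is unloaded: V_th = 10.0 × 3.49/66.59 = 0.5241 V.
Zeroing V_DC shorts the top of R1 to ground, so R_th = R1 ‖ R2 = 3.307 MΩ.

V_th ≈ 0.524 V, R_th ≈ 3.31 MΩ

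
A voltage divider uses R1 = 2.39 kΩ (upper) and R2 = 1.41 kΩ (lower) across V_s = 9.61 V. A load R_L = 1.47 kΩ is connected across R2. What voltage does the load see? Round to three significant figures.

R2 ‖ R_L = (1.41 × 1.47)/(1.41 + 1.47) = 0.7197 kΩ.
Voltage divider with the loaded lower leg: V_out = 9.61 × 0.7197/(2.39 + 0.7197) = 9.61 × 0.2314 = 2.224 V.
(Unloaded it would be 3.57 V; the load pulls it down.)

V_out ≈ 2.22 V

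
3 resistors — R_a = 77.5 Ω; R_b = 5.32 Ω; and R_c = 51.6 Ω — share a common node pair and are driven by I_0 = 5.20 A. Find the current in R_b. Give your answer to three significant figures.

Conductances: ΣG = 1/77.5 + 1/5.32 + 1/51.6 = 0.2203 (1/Ω).
R_b takes the fraction G_k/ΣG = 0.1880/0.2203 = 0.8534, so I = 5.20 × 0.8534 = 4.438 A.

I ≈ 4.44 A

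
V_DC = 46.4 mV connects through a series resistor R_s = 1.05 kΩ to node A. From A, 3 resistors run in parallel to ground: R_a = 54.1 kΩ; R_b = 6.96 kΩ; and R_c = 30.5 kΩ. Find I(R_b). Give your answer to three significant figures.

Combine the parallel branches: R_p = (1/54.1 + 1/6.96 + 1/30.5)⁻¹ = 5.130 kΩ.
V_A by voltage divider: V_A = 46.4 × 5.130/(1.05 + 5.130) = 38.52 mV.
I(R_b) = V_A / R_b = 38.52/6.96 = 5.534 µA.

I ≈ 5.53 µA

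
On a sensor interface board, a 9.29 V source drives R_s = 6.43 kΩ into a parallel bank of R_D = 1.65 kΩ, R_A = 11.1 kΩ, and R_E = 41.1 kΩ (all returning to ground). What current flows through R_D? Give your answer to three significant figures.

I ≈ 1.00 mA

Combine the parallel branches: R_p = (1/1.65 + 1/11.1 + 1/41.1)⁻¹ = 1.388 kΩ.
V_A by voltage divider: V_A = 9.29 × 1.388/(6.43 + 1.388) = 1.649 V.
Branch current I = V_A/R_D = 1.649/1.65 = 0.9996 mA.
(Equivalently: I_total = 1.188 mA, then current-divider fraction G_k/ΣG = 0.8412.)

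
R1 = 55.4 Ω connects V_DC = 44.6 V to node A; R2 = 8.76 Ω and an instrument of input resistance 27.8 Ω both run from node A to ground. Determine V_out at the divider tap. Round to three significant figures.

R2 ‖ R_L = (8.76 × 27.8)/(8.76 + 27.8) = 6.661 Ω.
Now apply the divider: V_out = 44.6 × 0.1073 = 4.787 V.

V_out ≈ 4.79 V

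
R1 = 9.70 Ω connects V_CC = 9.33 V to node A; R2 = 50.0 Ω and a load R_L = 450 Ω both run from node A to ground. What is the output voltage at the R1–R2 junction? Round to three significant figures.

The load sits in parallel with R2, giving an effective lower resistance R2' = R2·R_L/(R2+R_L) = 45.00 Ω.
Now apply the divider: V_out = 9.33 × 0.8227 = 7.676 V.

V_out ≈ 7.68 V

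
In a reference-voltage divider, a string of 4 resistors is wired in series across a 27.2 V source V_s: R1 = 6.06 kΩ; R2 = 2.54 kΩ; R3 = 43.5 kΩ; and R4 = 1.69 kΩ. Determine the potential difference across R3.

ΣR = 6.06 + 2.54 + 43.5 + 1.69 = 53.79 kΩ.
V = V_s · R/ΣR = 27.2 × 0.8087 = 22.00 V.

V ≈ 22.0 V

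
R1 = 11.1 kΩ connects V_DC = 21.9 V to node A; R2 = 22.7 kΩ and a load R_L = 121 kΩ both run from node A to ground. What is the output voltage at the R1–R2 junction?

V_out ≈ 13.9 V

First combine the lower leg with the load: R2 ‖ R_L = 19.11 kΩ.
Voltage divider with the loaded lower leg: V_out = 21.9 × 19.11/(11.1 + 19.11) = 21.9 × 0.6326 = 13.85 V.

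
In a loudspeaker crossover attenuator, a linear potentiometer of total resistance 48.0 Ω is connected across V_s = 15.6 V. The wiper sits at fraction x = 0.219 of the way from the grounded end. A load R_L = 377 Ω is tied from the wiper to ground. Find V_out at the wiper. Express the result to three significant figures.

V_out ≈ 3.34 V

Split the track: R_lower = x·R_p = 10.51 Ω, R_upper = (1−x)·R_p = 37.49 Ω.
R_L loads the lower segment: effective lower R = 10.23 Ω.
V_out = 15.6 × 10.23/(37.49 + 10.23) = 3.344 V.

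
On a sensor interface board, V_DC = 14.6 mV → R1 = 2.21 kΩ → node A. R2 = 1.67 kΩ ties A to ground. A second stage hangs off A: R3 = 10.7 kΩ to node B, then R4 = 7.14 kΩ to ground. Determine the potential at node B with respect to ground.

V_B ≈ 2.39 mV

The second stage (R3 + R4 = 17.84 kΩ) loads node A in parallel with R2.
R2 ‖ (R3+R4) = 1.527 kΩ.
First divider: V_A = V_DC · 1.527/(2.21 + 1.527) = 5.966 mV.
Stage 2 is unloaded, so V_B = V_A · R4/(R3+R4) = 5.966 × 7.14/17.84 = 2.388 mV.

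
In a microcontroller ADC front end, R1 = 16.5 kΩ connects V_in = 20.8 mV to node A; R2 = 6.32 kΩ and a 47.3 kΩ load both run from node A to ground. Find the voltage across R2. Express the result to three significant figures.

R2 ‖ R_L = (6.32 × 47.3)/(6.32 + 47.3) = 5.575 kΩ.
Then V_out = V_in · R2'/(R1 + R2') = 20.8 × 5.575/22.08 = 5.253 mV.
(Unloaded it would be 5.76 mV; the load pulls it down.)

V_out ≈ 5.25 mV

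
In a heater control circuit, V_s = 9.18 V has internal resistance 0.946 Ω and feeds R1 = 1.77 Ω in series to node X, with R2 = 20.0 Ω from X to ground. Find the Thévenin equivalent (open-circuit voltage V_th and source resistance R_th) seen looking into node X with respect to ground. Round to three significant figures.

R1' = 0.946 + 1.77 = 2.716 Ω (source resistance + R1).
Open-circuit (no load on X): V_th = V_s · R2/(R1' + R2) = 9.18 × 20.0/(2.716 + 20.0) = 8.082 V.
Looking into X with the source shorted: R_th = R1'·R2/(R1'+R2) = 2.716 × 20.0/22.72 = 2.391 Ω.

V_th ≈ 8.08 V, R_th ≈ 2.39 Ω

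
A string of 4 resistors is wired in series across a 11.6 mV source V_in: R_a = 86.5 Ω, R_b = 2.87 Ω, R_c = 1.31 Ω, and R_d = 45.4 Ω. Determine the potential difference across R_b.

Series total: ΣR = 86.5 + 2.87 + 1.31 + 45.4 = 136.1 Ω.
V = V_in · R/ΣR = 11.6 × 0.02109 = 0.2447 mV.

V ≈ 0.245 mV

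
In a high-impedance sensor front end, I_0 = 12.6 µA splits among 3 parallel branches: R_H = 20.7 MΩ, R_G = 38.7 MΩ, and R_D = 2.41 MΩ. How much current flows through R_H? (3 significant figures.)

ΣG = 1/20.7 + 1/38.7 + 1/2.41 = 0.4891.
R_H takes the fraction G_k/ΣG = 0.04831/0.4891 = 0.09877, so I = 12.6 × 0.09877 = 1.245 µA.

I ≈ 1.24 µA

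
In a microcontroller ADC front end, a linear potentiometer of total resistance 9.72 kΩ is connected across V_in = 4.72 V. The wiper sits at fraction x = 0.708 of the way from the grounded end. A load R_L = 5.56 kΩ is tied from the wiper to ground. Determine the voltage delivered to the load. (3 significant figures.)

Lower segment x·R_p = 6.882 kΩ; upper segment (1−x)·R_p = 2.838 kΩ.
R_L loads the lower segment: effective lower R = 3.075 kΩ.
V_out = 4.72 × 3.075/(2.838 + 3.075) = 2.455 V.
(Unloaded: V_out = x·V_in = 3.34 V.)

V_out ≈ 2.45 V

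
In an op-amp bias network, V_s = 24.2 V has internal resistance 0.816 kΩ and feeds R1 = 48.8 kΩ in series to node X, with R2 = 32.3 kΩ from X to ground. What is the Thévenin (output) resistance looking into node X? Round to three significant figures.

R_th ≈ 19.6 kΩ

R1' = 0.816 + 48.8 = 49.62 kΩ (source resistance + R1).
With V_s suppressed (replaced by a short), R_th = R1' ‖ R2 = (49.62 × 32.3)/(49.62 + 32.3) = 19.56 kΩ.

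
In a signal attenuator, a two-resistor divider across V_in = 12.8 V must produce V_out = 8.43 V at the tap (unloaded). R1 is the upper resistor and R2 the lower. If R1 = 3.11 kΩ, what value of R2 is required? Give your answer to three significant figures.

V_out/V_in = R2/(R1+R2) = 0.6586.
Rearranging, R2 = R1·k/(1−k) = 3.11 × 1.929 = 5.999 kΩ.

R2 ≈ 6.00 kΩ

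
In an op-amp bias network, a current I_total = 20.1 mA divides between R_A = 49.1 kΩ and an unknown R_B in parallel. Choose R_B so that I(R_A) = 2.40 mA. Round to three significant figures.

In a two-way split, I_A/I_total = R_B/(R_A + R_B).
With f = 0.1194, R_B = R_A · f/(1−f) = 49.1 × 0.1356 = 6.658 kΩ.

R_B ≈ 6.66 kΩ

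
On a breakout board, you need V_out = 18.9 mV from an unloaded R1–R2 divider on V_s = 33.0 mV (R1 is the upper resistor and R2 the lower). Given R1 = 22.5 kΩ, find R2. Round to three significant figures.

R2 ≈ 30.2 kΩ

The divider ratio is R2/(R1+R2) = 18.9/33.0 = 0.5727.
So R2 = R1 · V_out/(V_s − V_out) = 22.5 × 18.9/(33.0 − 18.9) = 22.5 × 1.340 = 30.16 kΩ.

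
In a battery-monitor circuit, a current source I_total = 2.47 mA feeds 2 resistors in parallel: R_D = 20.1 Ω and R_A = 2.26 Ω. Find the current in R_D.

I ≈ 0.250 mA

Two-branch current divider: I_k = I_total · R_other/(R_1 + R_2).
So I = 2.47 × 2.26/22.36 = 0.2497 mA.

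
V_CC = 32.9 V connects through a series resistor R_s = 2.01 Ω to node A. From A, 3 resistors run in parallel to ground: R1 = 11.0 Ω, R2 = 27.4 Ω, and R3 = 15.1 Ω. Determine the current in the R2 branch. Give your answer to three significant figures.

Parallel bank: R_p = 1/(1/11.0 + 1/27.4 + 1/15.1) = 5.164 Ω.
Node voltage V_A = V_CC · R_p/(R_s + R_p) = 32.9 × 0.7198 = 23.68 V.
I(R2) = V_A / R2 = 23.68/27.4 = 0.8643 A.
(Check via current divider: I_total = 4.586 A; share G_k/ΣG = 0.1885 → same result.)

I ≈ 0.864 A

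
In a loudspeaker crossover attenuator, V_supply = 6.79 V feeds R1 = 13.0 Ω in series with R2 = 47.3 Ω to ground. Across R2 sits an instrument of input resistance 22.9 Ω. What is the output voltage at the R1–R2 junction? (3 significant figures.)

V_out ≈ 3.69 V

R2 ‖ R_L = (47.3 × 22.9)/(47.3 + 22.9) = 15.43 Ω.
Voltage divider with the loaded lower leg: V_out = 6.79 × 15.43/(13.0 + 15.43) = 6.79 × 0.5427 = 3.685 V.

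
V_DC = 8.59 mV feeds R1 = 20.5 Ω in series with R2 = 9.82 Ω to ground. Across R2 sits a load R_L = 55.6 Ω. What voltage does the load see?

V_out ≈ 2.49 mV

R2 ‖ R_L = (9.82 × 55.6)/(9.82 + 55.6) = 8.346 Ω.
Then V_out = V_DC · R2'/(R1 + R2') = 8.59 × 8.346/28.85 = 2.485 mV.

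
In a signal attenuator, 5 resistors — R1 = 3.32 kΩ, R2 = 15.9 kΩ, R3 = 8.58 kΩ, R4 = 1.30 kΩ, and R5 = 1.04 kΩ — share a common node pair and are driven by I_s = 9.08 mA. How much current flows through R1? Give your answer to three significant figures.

I ≈ 1.24 mA

Conductances: ΣG = 1/3.32 + 1/15.9 + 1/8.58 + 1/1.30 + 1/1.04 = 2.211 (1/kΩ).
By the current-divider rule, I = I_s · G_k/ΣG = 9.08 × 0.1362 = 1.237 mA.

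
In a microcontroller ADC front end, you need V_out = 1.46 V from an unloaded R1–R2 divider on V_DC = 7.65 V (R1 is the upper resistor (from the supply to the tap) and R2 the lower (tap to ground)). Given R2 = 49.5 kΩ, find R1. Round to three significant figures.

The divider ratio is R2/(R1+R2) = 1.46/7.65 = 0.1908.
Rearranging, R1 = R2·(1−k)/k = 49.5 × 4.240 = 209.9 kΩ.

R1 ≈ 210 kΩ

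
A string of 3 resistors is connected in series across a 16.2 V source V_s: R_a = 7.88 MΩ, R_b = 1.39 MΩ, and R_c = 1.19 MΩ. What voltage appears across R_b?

Total series resistance ΣR = 7.88 + 1.39 + 1.19 = 10.46 MΩ.
By the voltage-divider rule, V = 16.2 × 1.390/10.46 = 2.153 V.

V ≈ 2.15 V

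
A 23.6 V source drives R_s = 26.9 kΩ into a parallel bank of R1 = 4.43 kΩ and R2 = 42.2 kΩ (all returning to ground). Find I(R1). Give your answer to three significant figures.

Equivalent of the parallel group: R_p = 4.009 kΩ.
V_A = 23.6 × 4.009/30.91 = 3.061 V.
Branch current I = V_A/R1 = 3.061/4.43 = 0.6910 mA.

I ≈ 0.691 mA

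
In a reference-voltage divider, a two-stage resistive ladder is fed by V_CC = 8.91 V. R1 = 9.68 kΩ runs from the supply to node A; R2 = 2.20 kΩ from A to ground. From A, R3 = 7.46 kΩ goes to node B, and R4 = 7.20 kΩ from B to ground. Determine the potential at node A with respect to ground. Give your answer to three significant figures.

V_A ≈ 1.47 V

Node A sees R2 in parallel with the series input of stage 2, R3 + R4 = 14.66 kΩ.
Effective lower resistance at A: R2 ‖ 14.66 = 1.913 kΩ.
First divider: V_A = V_CC · 1.913/(9.68 + 1.913) = 1.470 V.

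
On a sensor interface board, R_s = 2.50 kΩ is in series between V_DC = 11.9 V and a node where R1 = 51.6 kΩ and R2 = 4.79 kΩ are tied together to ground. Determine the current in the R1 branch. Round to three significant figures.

I ≈ 0.147 mA

Combine the parallel branches: R_p = (1/51.6 + 1/4.79)⁻¹ = 4.383 kΩ.
V_A by voltage divider: V_A = 11.9 × 4.383/(2.50 + 4.383) = 7.578 V.
I(R1) = V_A / R1 = 7.578/51.6 = 0.1469 mA.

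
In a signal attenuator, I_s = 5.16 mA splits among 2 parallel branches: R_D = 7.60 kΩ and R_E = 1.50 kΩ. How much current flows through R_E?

Two-branch current divider: I_k = I_s · R_other/(R_1 + R_2).
So I = 5.16 × 7.60/9.100 = 4.309 mA.

I ≈ 4.31 mA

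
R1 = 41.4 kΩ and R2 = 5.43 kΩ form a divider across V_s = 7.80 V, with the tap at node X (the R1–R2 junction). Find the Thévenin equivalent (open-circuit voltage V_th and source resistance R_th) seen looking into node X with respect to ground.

V_th ≈ 0.904 V, R_th ≈ 4.80 kΩ

With X open, the divider is unloaded: V_th = 7.80 × 5.43/46.83 = 0.9044 V.
Zeroing V_s shorts the top of R1 to ground, so R_th = R1 ‖ R2 = 4.800 kΩ.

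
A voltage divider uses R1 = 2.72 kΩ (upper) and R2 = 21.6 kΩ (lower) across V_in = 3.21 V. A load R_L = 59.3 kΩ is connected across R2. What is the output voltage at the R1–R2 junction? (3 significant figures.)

V_out ≈ 2.74 V

First combine the lower leg with the load: R2 ‖ R_L = 15.83 kΩ.
Voltage divider with the loaded lower leg: V_out = 3.21 × 15.83/(2.72 + 15.83) = 3.21 × 0.8534 = 2.739 V.
(Unloaded it would be 2.85 V; the load pulls it down.)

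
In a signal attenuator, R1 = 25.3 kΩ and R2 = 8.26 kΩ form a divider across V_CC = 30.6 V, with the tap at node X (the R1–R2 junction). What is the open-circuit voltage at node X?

V_th is the unloaded tap voltage: V_CC · R2/(R1+R2) = 30.6 × 0.2461 = 7.531 V.

V_th ≈ 7.53 V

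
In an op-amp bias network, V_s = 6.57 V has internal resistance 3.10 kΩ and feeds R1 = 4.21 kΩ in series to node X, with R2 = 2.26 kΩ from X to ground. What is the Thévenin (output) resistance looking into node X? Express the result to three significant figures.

R_th ≈ 1.73 kΩ

R1' = 3.10 + 4.21 = 7.310 kΩ (source resistance + R1).
Zeroing V_s shorts the top of R1' to ground, so R_th = R1' ‖ R2 = 1.726 kΩ.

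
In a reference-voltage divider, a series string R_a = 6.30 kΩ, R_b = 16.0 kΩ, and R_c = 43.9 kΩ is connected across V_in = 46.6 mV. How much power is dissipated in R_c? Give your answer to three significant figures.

P ≈ 21.8 nW

Series current I = V_in/ΣR = 46.6/66.20 = 0.7039 µA.
V(R_c) = I·R = 30.90 mV; P = V·I = 30.90 × 0.7039 = 21.75 nW.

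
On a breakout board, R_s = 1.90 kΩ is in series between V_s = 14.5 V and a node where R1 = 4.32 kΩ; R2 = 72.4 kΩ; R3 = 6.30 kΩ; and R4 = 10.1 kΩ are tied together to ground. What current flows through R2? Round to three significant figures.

I ≈ 0.102 mA

Equivalent of the parallel group: R_p = 1.988 kΩ.
V_A by voltage divider: V_A = 14.5 × 1.988/(1.90 + 1.988) = 7.414 V.
I(R2) = V_A / R2 = 7.414/72.4 = 0.1024 mA.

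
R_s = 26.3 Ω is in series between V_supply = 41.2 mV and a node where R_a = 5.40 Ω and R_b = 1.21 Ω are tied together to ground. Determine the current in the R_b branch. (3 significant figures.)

Equivalent of the parallel group: R_p = 0.9885 Ω.
V_A = 41.2 × 0.9885/27.29 = 1.492 mV.
Branch current I = V_A/R_b = 1.492/1.21 = 1.233 mA.

I ≈ 1.23 mA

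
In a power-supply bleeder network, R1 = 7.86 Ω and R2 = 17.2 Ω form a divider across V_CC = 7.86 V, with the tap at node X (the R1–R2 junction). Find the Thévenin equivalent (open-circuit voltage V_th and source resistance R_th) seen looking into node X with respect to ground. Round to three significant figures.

V_th ≈ 5.39 V, R_th ≈ 5.39 Ω

Open-circuit (no load on X): V_th = V_CC · R2/(R1 + R2) = 7.86 × 17.2/(7.860 + 17.2) = 5.395 V.
Looking into X with the source shorted: R_th = R1·R2/(R1+R2) = 7.860 × 17.2/25.06 = 5.395 Ω.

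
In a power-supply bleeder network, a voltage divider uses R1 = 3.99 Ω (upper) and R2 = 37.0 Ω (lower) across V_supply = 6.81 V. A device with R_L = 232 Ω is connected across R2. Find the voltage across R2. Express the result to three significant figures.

The load sits in parallel with R2, giving an effective lower resistance R2' = R2·R_L/(R2+R_L) = 31.91 Ω.
Now apply the divider: V_out = 6.81 × 0.8889 = 6.053 V.

V_out ≈ 6.05 V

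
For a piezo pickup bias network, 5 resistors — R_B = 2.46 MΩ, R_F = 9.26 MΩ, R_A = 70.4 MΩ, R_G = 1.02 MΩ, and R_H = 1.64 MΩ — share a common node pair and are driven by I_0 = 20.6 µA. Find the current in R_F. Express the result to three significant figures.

Conductances: ΣG = 1/2.46 + 1/9.26 + 1/70.4 + 1/1.02 + 1/1.64 = 2.119 (1/MΩ).
By the current-divider rule, I = I_0 · G_k/ΣG = 20.6 × 0.05097 = 1.050 µA.

I ≈ 1.05 µA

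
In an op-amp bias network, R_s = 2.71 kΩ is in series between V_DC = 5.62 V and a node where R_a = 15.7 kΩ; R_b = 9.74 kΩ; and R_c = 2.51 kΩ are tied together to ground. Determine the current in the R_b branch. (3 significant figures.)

Parallel bank: R_p = 1/(1/15.7 + 1/9.74 + 1/2.51) = 1.771 kΩ.
V_A by voltage divider: V_A = 5.62 × 1.771/(2.71 + 1.771) = 2.221 V.
Branch current I = V_A/R_b = 2.221/9.74 = 0.2280 mA.

I ≈ 0.228 mA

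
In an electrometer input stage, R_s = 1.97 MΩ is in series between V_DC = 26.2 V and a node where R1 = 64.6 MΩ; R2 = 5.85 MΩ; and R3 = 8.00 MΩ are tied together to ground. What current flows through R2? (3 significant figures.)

Combine the parallel branches: R_p = (1/64.6 + 1/5.85 + 1/8.00)⁻¹ = 3.211 MΩ.
Node voltage V_A = V_DC · R_p/(R_s + R_p) = 26.2 × 0.6198 = 16.24 V.
I(R2) = V_A / R2 = 16.24/5.85 = 2.776 µA.
(Equivalently: I_total = 5.057 µA, then current-divider fraction G_k/ΣG = 0.5489.)

I ≈ 2.78 µA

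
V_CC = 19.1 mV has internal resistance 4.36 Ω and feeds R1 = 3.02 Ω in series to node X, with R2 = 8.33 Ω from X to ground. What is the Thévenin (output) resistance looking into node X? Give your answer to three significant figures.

R1' = 4.36 + 3.02 = 7.380 Ω (source resistance + R1).
With V_CC suppressed (replaced by a short), R_th = R1' ‖ R2 = (7.380 × 8.33)/(7.380 + 8.33) = 3.913 Ω.

R_th ≈ 3.91 Ω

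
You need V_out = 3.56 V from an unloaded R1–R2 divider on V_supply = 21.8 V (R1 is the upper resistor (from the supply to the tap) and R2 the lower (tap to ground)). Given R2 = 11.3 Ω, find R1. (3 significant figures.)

V_out/V_supply = R2/(R1+R2) = 0.1633.
So R1 = R2 · (V_supply/V_out − 1) = 11.3 × (21.8/3.56 − 1) = 11.3 × 5.124 = 57.90 Ω.

R1 ≈ 57.9 Ω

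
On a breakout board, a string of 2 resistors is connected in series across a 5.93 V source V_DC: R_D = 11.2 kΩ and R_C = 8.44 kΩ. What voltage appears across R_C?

V ≈ 2.55 V

Series total: ΣR = 11.2 + 8.44 = 19.64 kΩ.
Voltage divider: V = V_DC · (8.440 / 19.64) = 5.93 × 0.4297 = 2.548 V.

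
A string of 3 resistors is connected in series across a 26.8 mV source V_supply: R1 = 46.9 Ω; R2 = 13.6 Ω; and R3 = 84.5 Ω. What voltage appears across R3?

V ≈ 15.6 mV

Series total: ΣR = 46.9 + 13.6 + 84.5 = 145.0 Ω.
V = V_supply · R/ΣR = 26.8 × 0.5828 = 15.62 mV.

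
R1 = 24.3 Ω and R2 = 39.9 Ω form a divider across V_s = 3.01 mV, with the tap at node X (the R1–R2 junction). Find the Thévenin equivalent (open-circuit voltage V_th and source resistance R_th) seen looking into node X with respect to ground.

V_th ≈ 1.87 mV, R_th ≈ 15.1 Ω

V_th is the unloaded tap voltage: V_s · R2/(R1+R2) = 3.01 × 0.6215 = 1.871 mV.
Zeroing V_s shorts the top of R1 to ground, so R_th = R1 ‖ R2 = 15.10 Ω.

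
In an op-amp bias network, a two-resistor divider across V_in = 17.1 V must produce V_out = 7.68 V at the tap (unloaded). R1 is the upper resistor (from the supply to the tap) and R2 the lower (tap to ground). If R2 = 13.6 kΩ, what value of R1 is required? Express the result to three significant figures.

V_out/V_in = R2/(R1+R2) = 0.4491.
Rearranging, R1 = R2·(1−k)/k = 13.6 × 1.227 = 16.68 kΩ.

R1 ≈ 16.7 kΩ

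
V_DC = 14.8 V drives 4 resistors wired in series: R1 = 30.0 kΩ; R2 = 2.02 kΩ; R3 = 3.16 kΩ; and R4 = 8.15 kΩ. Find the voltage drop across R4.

V ≈ 2.78 V

Total series resistance ΣR = 30.0 + 2.02 + 3.16 + 8.15 = 43.33 kΩ.
By the voltage-divider rule, V = 14.8 × 8.150/43.33 = 2.784 V.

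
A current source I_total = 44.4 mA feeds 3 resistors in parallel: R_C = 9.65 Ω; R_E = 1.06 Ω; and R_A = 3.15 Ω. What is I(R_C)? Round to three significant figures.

I ≈ 3.37 mA

Total conductance ΣG = 1/9.65 + 1/1.06 + 1/3.15 = 1.364 (units of 1/Ω).
By the current-divider rule, I = I_total · G_k/ΣG = 44.4 × 0.07595 = 3.372 mA.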